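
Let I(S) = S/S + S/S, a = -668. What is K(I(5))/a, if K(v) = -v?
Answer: 1/334 ≈ 0.0029940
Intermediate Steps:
I(S) = 2 (I(S) = 1 + 1 = 2)
K(I(5))/a = -1*2/(-668) = -2*(-1/668) = 1/334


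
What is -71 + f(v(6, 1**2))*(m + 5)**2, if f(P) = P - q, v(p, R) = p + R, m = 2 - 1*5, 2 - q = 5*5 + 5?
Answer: 69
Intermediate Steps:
q = -28 (q = 2 - (5*5 + 5) = 2 - (25 + 5) = 2 - 1*30 = 2 - 30 = -28)
m = -3 (m = 2 - 5 = -3)
v(p, R) = R + p
f(P) = 28 + P (f(P) = P - 1*(-28) = P + 28 = 28 + P)
-71 + f(v(6, 1**2))*(m + 5)**2 = -71 + (28 + (1**2 + 6))*(-3 + 5)**2 = -71 + (28 + (1 + 6))*2**2 = -71 + (28 + 7)*4 = -71 + 35*4 = -71 + 140 = 69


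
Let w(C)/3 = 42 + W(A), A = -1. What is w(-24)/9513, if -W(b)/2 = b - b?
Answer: 2/151 ≈ 0.013245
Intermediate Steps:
W(b) = 0 (W(b) = -2*(b - b) = -2*0 = 0)
w(C) = 126 (w(C) = 3*(42 + 0) = 3*42 = 126)
w(-24)/9513 = 126/9513 = 126*(1/9513) = 2/151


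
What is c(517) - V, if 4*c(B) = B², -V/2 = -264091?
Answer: -1845439/4 ≈ -4.6136e+5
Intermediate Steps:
V = 528182 (V = -2*(-264091) = 528182)
c(B) = B²/4
c(517) - V = (¼)*517² - 1*528182 = (¼)*267289 - 528182 = 267289/4 - 528182 = -1845439/4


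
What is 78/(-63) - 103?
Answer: -2189/21 ≈ -104.24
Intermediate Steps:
78/(-63) - 103 = 78*(-1/63) - 103 = -26/21 - 103 = -2189/21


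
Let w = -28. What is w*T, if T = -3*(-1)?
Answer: -84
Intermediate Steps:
T = 3
w*T = -28*3 = -84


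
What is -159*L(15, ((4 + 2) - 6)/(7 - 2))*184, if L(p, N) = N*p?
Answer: 0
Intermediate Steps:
-159*L(15, ((4 + 2) - 6)/(7 - 2))*184 = -159*((4 + 2) - 6)/(7 - 2)*15*184 = -159*(6 - 6)/5*15*184 = -159*0*(1/5)*15*184 = -0*15*184 = -159*0*184 = 0*184 = 0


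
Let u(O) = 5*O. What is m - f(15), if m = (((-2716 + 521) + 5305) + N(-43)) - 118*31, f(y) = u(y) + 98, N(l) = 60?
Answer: -661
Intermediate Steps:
f(y) = 98 + 5*y (f(y) = 5*y + 98 = 98 + 5*y)
m = -488 (m = (((-2716 + 521) + 5305) + 60) - 118*31 = ((-2195 + 5305) + 60) - 3658 = (3110 + 60) - 3658 = 3170 - 3658 = -488)
m - f(15) = -488 - (98 + 5*15) = -488 - (98 + 75) = -488 - 1*173 = -488 - 173 = -661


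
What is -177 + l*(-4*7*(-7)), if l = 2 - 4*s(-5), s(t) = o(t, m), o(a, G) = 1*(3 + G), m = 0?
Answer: -2137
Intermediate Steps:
o(a, G) = 3 + G
s(t) = 3 (s(t) = 3 + 0 = 3)
l = -10 (l = 2 - 4*3 = 2 - 12 = -10)
-177 + l*(-4*7*(-7)) = -177 - 10*(-4*7)*(-7) = -177 - (-280)*(-7) = -177 - 10*196 = -177 - 1960 = -2137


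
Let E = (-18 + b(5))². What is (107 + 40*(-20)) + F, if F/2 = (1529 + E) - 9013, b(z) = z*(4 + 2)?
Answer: -15373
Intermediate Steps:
b(z) = 6*z (b(z) = z*6 = 6*z)
E = 144 (E = (-18 + 6*5)² = (-18 + 30)² = 12² = 144)
F = -14680 (F = 2*((1529 + 144) - 9013) = 2*(1673 - 9013) = 2*(-7340) = -14680)
(107 + 40*(-20)) + F = (107 + 40*(-20)) - 14680 = (107 - 800) - 14680 = -693 - 14680 = -15373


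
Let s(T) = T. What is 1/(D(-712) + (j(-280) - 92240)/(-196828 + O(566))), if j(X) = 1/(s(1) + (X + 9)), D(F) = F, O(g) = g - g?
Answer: -53143560/37813309919 ≈ -0.0014054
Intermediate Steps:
O(g) = 0
j(X) = 1/(10 + X) (j(X) = 1/(1 + (X + 9)) = 1/(1 + (9 + X)) = 1/(10 + X))
1/(D(-712) + (j(-280) - 92240)/(-196828 + O(566))) = 1/(-712 + (1/(10 - 280) - 92240)/(-196828 + 0)) = 1/(-712 + (1/(-270) - 92240)/(-196828)) = 1/(-712 + (-1/270 - 92240)*(-1/196828)) = 1/(-712 - 24904801/270*(-1/196828)) = 1/(-712 + 24904801/53143560) = 1/(-37813309919/53143560) = -53143560/37813309919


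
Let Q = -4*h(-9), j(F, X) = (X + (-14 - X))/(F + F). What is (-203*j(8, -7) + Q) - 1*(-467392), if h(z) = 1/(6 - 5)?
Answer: 3740525/8 ≈ 4.6757e+5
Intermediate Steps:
j(F, X) = -7/F (j(F, X) = -14*1/(2*F) = -7/F)
h(z) = 1 (h(z) = 1/1 = 1)
Q = -4 (Q = -4*1 = -4)
(-203*j(8, -7) + Q) - 1*(-467392) = (-(-1421)/8 - 4) - 1*(-467392) = (-(-1421)/8 - 4) + 467392 = (-203*(-7/8) - 4) + 467392 = (1421/8 - 4) + 467392 = 1389/8 + 467392 = 3740525/8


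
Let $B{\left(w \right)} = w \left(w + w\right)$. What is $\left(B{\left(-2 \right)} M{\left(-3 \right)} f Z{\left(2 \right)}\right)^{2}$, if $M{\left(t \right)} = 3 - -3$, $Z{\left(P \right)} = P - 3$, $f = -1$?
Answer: $2304$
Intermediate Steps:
$Z{\left(P \right)} = -3 + P$
$B{\left(w \right)} = 2 w^{2}$ ($B{\left(w \right)} = w 2 w = 2 w^{2}$)
$M{\left(t \right)} = 6$ ($M{\left(t \right)} = 3 + 3 = 6$)
$\left(B{\left(-2 \right)} M{\left(-3 \right)} f Z{\left(2 \right)}\right)^{2} = \left(2 \left(-2\right)^{2} \cdot 6 \left(- (-3 + 2)\right)\right)^{2} = \left(2 \cdot 4 \cdot 6 \left(\left(-1\right) \left(-1\right)\right)\right)^{2} = \left(8 \cdot 6 \cdot 1\right)^{2} = \left(48 \cdot 1\right)^{2} = 48^{2} = 2304$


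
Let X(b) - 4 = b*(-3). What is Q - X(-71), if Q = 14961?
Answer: 14744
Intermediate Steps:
X(b) = 4 - 3*b (X(b) = 4 + b*(-3) = 4 - 3*b)
Q - X(-71) = 14961 - (4 - 3*(-71)) = 14961 - (4 + 213) = 14961 - 1*217 = 14961 - 217 = 14744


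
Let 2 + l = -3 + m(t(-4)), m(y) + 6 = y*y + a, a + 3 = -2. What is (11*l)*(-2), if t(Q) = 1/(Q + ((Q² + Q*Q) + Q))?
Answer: 101365/288 ≈ 351.96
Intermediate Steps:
a = -5 (a = -3 - 2 = -5)
t(Q) = 1/(2*Q + 2*Q²) (t(Q) = 1/(Q + ((Q² + Q²) + Q)) = 1/(Q + (2*Q² + Q)) = 1/(Q + (Q + 2*Q²)) = 1/(2*Q + 2*Q²))
m(y) = -11 + y² (m(y) = -6 + (y*y - 5) = -6 + (y² - 5) = -6 + (-5 + y²) = -11 + y²)
l = -9215/576 (l = -2 + (-3 + (-11 + ((½)/(-4*(1 - 4)))²)) = -2 + (-3 + (-11 + ((½)*(-¼)/(-3))²)) = -2 + (-3 + (-11 + ((½)*(-¼)*(-⅓))²)) = -2 + (-3 + (-11 + (1/24)²)) = -2 + (-3 + (-11 + 1/576)) = -2 + (-3 - 6335/576) = -2 - 8063/576 = -9215/576 ≈ -15.998)
(11*l)*(-2) = (11*(-9215/576))*(-2) = -101365/576*(-2) = 101365/288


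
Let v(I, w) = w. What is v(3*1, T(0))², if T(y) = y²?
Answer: 0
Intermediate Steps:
v(3*1, T(0))² = (0²)² = 0² = 0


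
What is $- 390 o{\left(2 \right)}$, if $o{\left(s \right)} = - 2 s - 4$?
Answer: $3120$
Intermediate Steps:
$o{\left(s \right)} = -4 - 2 s$
$- 390 o{\left(2 \right)} = - 390 \left(-4 - 4\right) = \left(-390\right) \left(-8\right) = 3120$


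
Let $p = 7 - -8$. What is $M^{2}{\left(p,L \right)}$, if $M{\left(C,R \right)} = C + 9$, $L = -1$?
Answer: $576$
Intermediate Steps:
$p = 15$ ($p = 7 + 8 = 15$)
$M{\left(C,R \right)} = 9 + C$
$M^{2}{\left(p,L \right)} = \left(9 + 15\right)^{2} = 24^{2} = 576$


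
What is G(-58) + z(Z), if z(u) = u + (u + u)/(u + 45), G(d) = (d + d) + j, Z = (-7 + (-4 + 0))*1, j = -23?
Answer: -2561/17 ≈ -150.65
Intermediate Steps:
Z = -11 (Z = (-7 - 4)*1 = -11*1 = -11)
G(d) = -23 + 2*d (G(d) = (d + d) - 23 = 2*d - 23 = -23 + 2*d)
z(u) = u + 2*u/(45 + u) (z(u) = u + (2*u)/(45 + u) = u + 2*u/(45 + u))
G(-58) + z(Z) = (-23 + 2*(-58)) - 11*(47 - 11)/(45 - 11) = (-23 - 116) - 11*36/34 = -139 - 11*1/34*36 = -139 - 198/17 = -2561/17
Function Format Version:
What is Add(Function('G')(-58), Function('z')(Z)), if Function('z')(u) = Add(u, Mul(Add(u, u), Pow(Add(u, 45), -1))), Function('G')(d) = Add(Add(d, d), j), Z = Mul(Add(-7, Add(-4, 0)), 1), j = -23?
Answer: Rational(-2561, 17) ≈ -150.65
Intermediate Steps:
Z = -11 (Z = Mul(Add(-7, -4), 1) = Mul(-11, 1) = -11)
Function('G')(d) = Add(-23, Mul(2, d)) (Function('G')(d) = Add(Add(d, d), -23) = Add(Mul(2, d), -23) = Add(-23, Mul(2, d)))
Function('z')(u) = Add(u, Mul(2, u, Pow(Add(45, u), -1))) (Function('z')(u) = Add(u, Mul(Mul(2, u), Pow(Add(45, u), -1))) = Add(u, Mul(2, u, Pow(Add(45, u), -1))))
Add(Function('G')(-58), Function('z')(Z)) = Add(Add(-23, Mul(2, -58)), Mul(-11, Pow(Add(45, -11), -1), Add(47, -11))) = Add(Add(-23, -116), Mul(-11, Pow(34, -1), 36)) = Add(-139, Mul(-11, Rational(1, 34), 36)) = Add(-139, Rational(-198, 17)) = Rational(-2561, 17)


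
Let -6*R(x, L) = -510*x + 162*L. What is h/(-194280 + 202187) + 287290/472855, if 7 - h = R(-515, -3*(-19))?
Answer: 4740372697/747772897 ≈ 6.3393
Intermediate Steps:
R(x, L) = -27*L + 85*x (R(x, L) = -(-510*x + 162*L)/6 = -27*L + 85*x)
h = 45321 (h = 7 - (-(-81)*(-19) + 85*(-515)) = 7 - (-27*57 - 43775) = 7 - (-1539 - 43775) = 7 - 1*(-45314) = 7 + 45314 = 45321)
h/(-194280 + 202187) + 287290/472855 = 45321/(-194280 + 202187) + 287290/472855 = 45321/7907 + 287290*(1/472855) = 45321*(1/7907) + 57458/94571 = 45321/7907 + 57458/94571 = 4740372697/747772897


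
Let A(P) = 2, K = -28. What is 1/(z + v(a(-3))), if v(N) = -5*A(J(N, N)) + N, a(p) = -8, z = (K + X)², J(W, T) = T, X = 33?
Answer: ⅐ ≈ 0.14286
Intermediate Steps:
z = 25 (z = (-28 + 33)² = 5² = 25)
v(N) = -10 + N (v(N) = -5*2 + N = -10 + N)
1/(z + v(a(-3))) = 1/(25 + (-10 - 8)) = 1/(25 - 18) = 1/7 = ⅐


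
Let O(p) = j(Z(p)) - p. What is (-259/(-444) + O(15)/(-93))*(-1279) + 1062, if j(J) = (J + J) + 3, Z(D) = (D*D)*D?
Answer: 34589129/372 ≈ 92982.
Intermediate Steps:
Z(D) = D**3 (Z(D) = D**2*D = D**3)
j(J) = 3 + 2*J (j(J) = 2*J + 3 = 3 + 2*J)
O(p) = 3 - p + 2*p**3 (O(p) = (3 + 2*p**3) - p = 3 - p + 2*p**3)
(-259/(-444) + O(15)/(-93))*(-1279) + 1062 = (-259/(-444) + (3 - 1*15 + 2*15**3)/(-93))*(-1279) + 1062 = (-259*(-1/444) + (3 - 15 + 2*3375)*(-1/93))*(-1279) + 1062 = (7/12 + (3 - 15 + 6750)*(-1/93))*(-1279) + 1062 = (7/12 + 6738*(-1/93))*(-1279) + 1062 = (7/12 - 2246/31)*(-1279) + 1062 = -26735/372*(-1279) + 1062 = 34194065/372 + 1062 = 34589129/372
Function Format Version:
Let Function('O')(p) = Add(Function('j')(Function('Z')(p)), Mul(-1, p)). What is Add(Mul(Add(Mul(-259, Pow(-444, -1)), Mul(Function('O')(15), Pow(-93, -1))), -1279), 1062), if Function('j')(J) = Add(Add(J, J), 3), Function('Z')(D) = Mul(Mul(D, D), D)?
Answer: Rational(34589129, 372) ≈ 92982.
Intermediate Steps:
Function('Z')(D) = Pow(D, 3) (Function('Z')(D) = Mul(Pow(D, 2), D) = Pow(D, 3))
Function('j')(J) = Add(3, Mul(2, J)) (Function('j')(J) = Add(Mul(2, J), 3) = Add(3, Mul(2, J)))
Function('O')(p) = Add(3, Mul(-1, p), Mul(2, Pow(p, 3))) (Function('O')(p) = Add(Add(3, Mul(2, Pow(p, 3))), Mul(-1, p)) = Add(3, Mul(-1, p), Mul(2, Pow(p, 3))))
Add(Mul(Add(Mul(-259, Pow(-444, -1)), Mul(Function('O')(15), Pow(-93, -1))), -1279), 1062) = Add(Mul(Add(Mul(-259, Pow(-444, -1)), Mul(Add(3, Mul(-1, 15), Mul(2, Pow(15, 3))), Pow(-93, -1))), -1279), 1062) = Add(Mul(Add(Mul(-259, Rational(-1, 444)), Mul(Add(3, -15, Mul(2, 3375)), Rational(-1, 93))), -1279), 1062) = Add(Mul(Add(Rational(7, 12), Mul(Add(3, -15, 6750), Rational(-1, 93))), -1279), 1062) = Add(Mul(Add(Rational(7, 12), Mul(6738, Rational(-1, 93))), -1279), 1062) = Add(Mul(Add(Rational(7, 12), Rational(-2246, 31)), -1279), 1062) = Add(Mul(Rational(-26735, 372), -1279), 1062) = Add(Rational(34194065, 372), 1062) = Rational(34589129, 372)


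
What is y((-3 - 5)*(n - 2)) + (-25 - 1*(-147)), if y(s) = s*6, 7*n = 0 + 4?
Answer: 1334/7 ≈ 190.57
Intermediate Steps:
n = 4/7 (n = (0 + 4)/7 = (1/7)*4 = 4/7 ≈ 0.57143)
y(s) = 6*s
y((-3 - 5)*(n - 2)) + (-25 - 1*(-147)) = 6*((-3 - 5)*(4/7 - 2)) + (-25 - 1*(-147)) = 6*(-8*(-10/7)) + (-25 + 147) = 6*(80/7) + 122 = 480/7 + 122 = 1334/7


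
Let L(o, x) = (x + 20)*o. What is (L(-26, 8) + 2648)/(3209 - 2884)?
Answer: 384/65 ≈ 5.9077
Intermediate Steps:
L(o, x) = o*(20 + x) (L(o, x) = (20 + x)*o = o*(20 + x))
(L(-26, 8) + 2648)/(3209 - 2884) = (-26*(20 + 8) + 2648)/(3209 - 2884) = (-26*28 + 2648)/325 = (-728 + 2648)*(1/325) = 1920*(1/325) = 384/65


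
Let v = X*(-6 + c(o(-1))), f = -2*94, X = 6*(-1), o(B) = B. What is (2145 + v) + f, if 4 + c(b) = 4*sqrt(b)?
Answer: 2017 - 24*I ≈ 2017.0 - 24.0*I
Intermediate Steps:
c(b) = -4 + 4*sqrt(b)
X = -6
f = -188 (f = -1*188 = -188)
v = 60 - 24*I (v = -6*(-6 + (-4 + 4*sqrt(-1))) = -6*(-6 + (-4 + 4*I)) = -6*(-10 + 4*I) = 60 - 24*I ≈ 60.0 - 24.0*I)
(2145 + v) + f = (2145 + (60 - 24*I)) - 188 = (2205 - 24*I) - 188 = 2017 - 24*I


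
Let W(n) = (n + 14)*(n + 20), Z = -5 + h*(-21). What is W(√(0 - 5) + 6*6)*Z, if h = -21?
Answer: 1218620 + 46216*I*√5 ≈ 1.2186e+6 + 1.0334e+5*I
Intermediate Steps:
Z = 436 (Z = -5 - 21*(-21) = -5 + 441 = 436)
W(n) = (14 + n)*(20 + n)
W(√(0 - 5) + 6*6)*Z = (280 + (√(0 - 5) + 6*6)² + 34*(√(0 - 5) + 6*6))*436 = (280 + (√(-5) + 36)² + 34*(√(-5) + 36))*436 = (280 + (I*√5 + 36)² + 34*(I*√5 + 36))*436 = (280 + (36 + I*√5)² + 34*(36 + I*√5))*436 = (280 + (36 + I*√5)² + (1224 + 34*I*√5))*436 = (1504 + (36 + I*√5)² + 34*I*√5)*436 = 655744 + 436*(36 + I*√5)² + 14824*I*√5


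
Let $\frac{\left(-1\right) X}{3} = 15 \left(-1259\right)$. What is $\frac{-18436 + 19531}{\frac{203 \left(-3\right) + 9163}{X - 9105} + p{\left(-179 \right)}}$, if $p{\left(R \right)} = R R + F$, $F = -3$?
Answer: $\frac{26033625}{761707727} \approx 0.034178$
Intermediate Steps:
$X = 56655$ ($X = - 3 \cdot 15 \left(-1259\right) = \left(-3\right) \left(-18885\right) = 56655$)
$p{\left(R \right)} = -3 + R^{2}$ ($p{\left(R \right)} = R R - 3 = R^{2} - 3 = -3 + R^{2}$)
$\frac{-18436 + 19531}{\frac{203 \left(-3\right) + 9163}{X - 9105} + p{\left(-179 \right)}} = \frac{-18436 + 19531}{\frac{203 \left(-3\right) + 9163}{56655 - 9105} - \left(3 - \left(-179\right)^{2}\right)} = \frac{1095}{\frac{-609 + 9163}{47550} + \left(-3 + 32041\right)} = \frac{1095}{8554 \cdot \frac{1}{47550} + 32038} = \frac{1095}{\frac{4277}{23775} + 32038} = \frac{1095}{\frac{761707727}{23775}} = 1095 \cdot \frac{23775}{761707727} = \frac{26033625}{761707727}$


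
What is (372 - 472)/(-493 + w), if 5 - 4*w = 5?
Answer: 100/493 ≈ 0.20284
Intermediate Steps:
w = 0 (w = 5/4 - 1/4*5 = 5/4 - 5/4 = 0)
(372 - 472)/(-493 + w) = (372 - 472)/(-493 + 0) = -100/(-493) = -100*(-1/493) = 100/493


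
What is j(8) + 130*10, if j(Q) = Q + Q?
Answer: 1316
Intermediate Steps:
j(Q) = 2*Q
j(8) + 130*10 = 2*8 + 130*10 = 16 + 1300 = 1316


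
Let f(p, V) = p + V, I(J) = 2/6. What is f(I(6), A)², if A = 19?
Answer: 3364/9 ≈ 373.78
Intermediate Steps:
I(J) = ⅓ (I(J) = 2*(⅙) = ⅓)
f(p, V) = V + p
f(I(6), A)² = (19 + ⅓)² = (58/3)² = 3364/9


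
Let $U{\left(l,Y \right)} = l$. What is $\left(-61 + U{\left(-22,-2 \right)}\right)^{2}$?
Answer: $6889$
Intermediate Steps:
$\left(-61 + U{\left(-22,-2 \right)}\right)^{2} = \left(-61 - 22\right)^{2} = \left(-83\right)^{2} = 6889$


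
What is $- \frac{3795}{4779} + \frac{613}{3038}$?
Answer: $- \frac{2866561}{4839534} \approx -0.59232$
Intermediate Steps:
$- \frac{3795}{4779} + \frac{613}{3038} = \left(-3795\right) \frac{1}{4779} + 613 \cdot \frac{1}{3038} = - \frac{1265}{1593} + \frac{613}{3038} = - \frac{2866561}{4839534}$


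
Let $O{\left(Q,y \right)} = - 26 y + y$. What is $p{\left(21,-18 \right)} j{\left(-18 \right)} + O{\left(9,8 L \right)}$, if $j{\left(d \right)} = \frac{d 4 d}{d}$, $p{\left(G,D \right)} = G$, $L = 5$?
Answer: $-2512$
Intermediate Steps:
$O{\left(Q,y \right)} = - 25 y$
$j{\left(d \right)} = 4 d$ ($j{\left(d \right)} = \frac{4 d d}{d} = \frac{4 d^{2}}{d} = 4 d$)
$p{\left(21,-18 \right)} j{\left(-18 \right)} + O{\left(9,8 L \right)} = 21 \cdot 4 \left(-18\right) - 25 \cdot 8 \cdot 5 = 21 \left(-72\right) - 1000 = -1512 - 1000 = -2512$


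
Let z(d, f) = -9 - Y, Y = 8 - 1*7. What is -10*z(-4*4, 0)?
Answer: 100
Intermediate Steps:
Y = 1 (Y = 8 - 7 = 1)
z(d, f) = -10 (z(d, f) = -9 - 1*1 = -9 - 1 = -10)
-10*z(-4*4, 0) = -10*(-10) = 100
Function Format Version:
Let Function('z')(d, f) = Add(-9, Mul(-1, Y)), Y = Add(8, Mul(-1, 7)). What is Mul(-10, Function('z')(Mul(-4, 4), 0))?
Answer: 100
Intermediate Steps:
Y = 1 (Y = Add(8, -7) = 1)
Function('z')(d, f) = -10 (Function('z')(d, f) = Add(-9, Mul(-1, 1)) = Add(-9, -1) = -10)
Mul(-10, Function('z')(Mul(-4, 4), 0)) = Mul(-10, -10) = 100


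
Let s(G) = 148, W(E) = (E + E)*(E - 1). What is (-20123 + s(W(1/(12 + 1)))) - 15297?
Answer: -35272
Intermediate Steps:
W(E) = 2*E*(-1 + E) (W(E) = (2*E)*(-1 + E) = 2*E*(-1 + E))
(-20123 + s(W(1/(12 + 1)))) - 15297 = (-20123 + 148) - 15297 = -19975 - 15297 = -35272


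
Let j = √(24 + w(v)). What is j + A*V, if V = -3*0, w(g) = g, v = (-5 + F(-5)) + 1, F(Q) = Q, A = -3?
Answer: √15 ≈ 3.8730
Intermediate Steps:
v = -9 (v = (-5 - 5) + 1 = -10 + 1 = -9)
j = √15 (j = √(24 - 9) = √15 ≈ 3.8730)
V = 0
j + A*V = √15 - 3*0 = √15 + 0 = √15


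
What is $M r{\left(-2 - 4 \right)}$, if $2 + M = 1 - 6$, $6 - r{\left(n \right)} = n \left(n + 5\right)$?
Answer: $0$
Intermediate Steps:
$r{\left(n \right)} = 6 - n \left(5 + n\right)$ ($r{\left(n \right)} = 6 - n \left(n + 5\right) = 6 - n \left(5 + n\right)$)
$M = -7$ ($M = -2 + \left(1 - 6\right) = -2 - 5 = -7$)
$M r{\left(-2 - 4 \right)} = - 7 \left(6 - \left(-2 - 4\right)^{2} - 5 \left(-2 - 4\right)\right) = - 7 \left(6 - \left(-6\right)^{2} - -30\right) = - 7 \left(6 - 36 + 30\right) = \left(-7\right) 0 = 0$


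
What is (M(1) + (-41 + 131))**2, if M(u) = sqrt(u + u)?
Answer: (90 + sqrt(2))**2 ≈ 8356.6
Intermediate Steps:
M(u) = sqrt(2)*sqrt(u) (M(u) = sqrt(2*u) = sqrt(2)*sqrt(u))
(M(1) + (-41 + 131))**2 = (sqrt(2)*sqrt(1) + (-41 + 131))**2 = (sqrt(2)*1 + 90)**2 = (sqrt(2) + 90)**2 = (90 + sqrt(2))**2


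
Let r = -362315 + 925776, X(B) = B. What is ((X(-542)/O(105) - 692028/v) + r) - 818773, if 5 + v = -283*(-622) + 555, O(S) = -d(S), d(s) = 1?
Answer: -11246739887/44144 ≈ -2.5477e+5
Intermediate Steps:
O(S) = -1 (O(S) = -1*1 = -1)
r = 563461
v = 176576 (v = -5 + (-283*(-622) + 555) = -5 + (176026 + 555) = -5 + 176581 = 176576)
((X(-542)/O(105) - 692028/v) + r) - 818773 = ((-542/(-1) - 692028/176576) + 563461) - 818773 = ((-542*(-1) - 692028*1/176576) + 563461) - 818773 = ((542 - 173007/44144) + 563461) - 818773 = (23753041/44144 + 563461) - 818773 = 24897175425/44144 - 818773 = -11246739887/44144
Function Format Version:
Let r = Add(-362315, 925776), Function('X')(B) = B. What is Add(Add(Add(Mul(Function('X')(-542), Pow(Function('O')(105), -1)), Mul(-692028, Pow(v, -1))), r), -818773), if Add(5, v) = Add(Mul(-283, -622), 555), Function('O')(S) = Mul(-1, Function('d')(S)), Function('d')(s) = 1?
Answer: Rational(-11246739887, 44144) ≈ -2.5477e+5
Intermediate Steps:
Function('O')(S) = -1 (Function('O')(S) = Mul(-1, 1) = -1)
r = 563461
v = 176576 (v = Add(-5, Add(Mul(-283, -622), 555)) = Add(-5, Add(176026, 555)) = Add(-5, 176581) = 176576)
Add(Add(Add(Mul(Function('X')(-542), Pow(Function('O')(105), -1)), Mul(-692028, Pow(v, -1))), r), -818773) = Add(Add(Add(Mul(-542, Pow(-1, -1)), Mul(-692028, Pow(176576, -1))), 563461), -818773) = Add(Add(Add(Mul(-542, -1), Mul(-692028, Rational(1, 176576))), 563461), -818773) = Add(Add(Add(542, Rational(-173007, 44144)), 563461), -818773) = Add(Add(Rational(23753041, 44144), 563461), -818773) = Add(Rational(24897175425, 44144), -818773) = Rational(-11246739887, 44144)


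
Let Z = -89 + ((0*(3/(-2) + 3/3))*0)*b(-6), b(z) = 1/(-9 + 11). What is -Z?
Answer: 89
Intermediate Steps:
b(z) = ½ (b(z) = 1/2 = ½)
Z = -89 (Z = -89 + ((0*(3/(-2) + 3/3))*0)*(½) = -89 + ((0*(3*(-½) + 3*(⅓)))*0)*(½) = -89 + ((0*(-3/2 + 1))*0)*(½) = -89 + ((0*(-½))*0)*(½) = -89 + (0*0)*(½) = -89 + 0*(½) = -89 + 0 = -89)
-Z = -1*(-89) = 89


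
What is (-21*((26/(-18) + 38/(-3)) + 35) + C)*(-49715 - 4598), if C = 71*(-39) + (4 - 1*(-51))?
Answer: 513692354/3 ≈ 1.7123e+8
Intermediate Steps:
C = -2714 (C = -2769 + (4 + 51) = -2769 + 55 = -2714)
(-21*((26/(-18) + 38/(-3)) + 35) + C)*(-49715 - 4598) = (-21*((26/(-18) + 38/(-3)) + 35) - 2714)*(-49715 - 4598) = (-21*((26*(-1/18) + 38*(-⅓)) + 35) - 2714)*(-54313) = (-21*((-13/9 - 38/3) + 35) - 2714)*(-54313) = (-21*(-127/9 + 35) - 2714)*(-54313) = (-21*188/9 - 2714)*(-54313) = (-1316/3 - 2714)*(-54313) = -9458/3*(-54313) = 513692354/3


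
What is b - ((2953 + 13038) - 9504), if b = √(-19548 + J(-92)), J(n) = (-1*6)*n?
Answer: -6487 + 2*I*√4749 ≈ -6487.0 + 137.83*I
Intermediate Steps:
J(n) = -6*n
b = 2*I*√4749 (b = √(-19548 - 6*(-92)) = √(-19548 + 552) = √(-18996) = 2*I*√4749 ≈ 137.83*I)
b - ((2953 + 13038) - 9504) = 2*I*√4749 - ((2953 + 13038) - 9504) = 2*I*√4749 - (15991 - 9504) = 2*I*√4749 - 1*6487 = 2*I*√4749 - 6487 = -6487 + 2*I*√4749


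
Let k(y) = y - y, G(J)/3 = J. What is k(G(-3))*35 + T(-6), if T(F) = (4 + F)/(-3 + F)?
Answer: 2/9 ≈ 0.22222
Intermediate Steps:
G(J) = 3*J
k(y) = 0
T(F) = (4 + F)/(-3 + F)
k(G(-3))*35 + T(-6) = 0*35 + (4 - 6)/(-3 - 6) = 0 - 2/(-9) = 0 - ⅑*(-2) = 0 + 2/9 = 2/9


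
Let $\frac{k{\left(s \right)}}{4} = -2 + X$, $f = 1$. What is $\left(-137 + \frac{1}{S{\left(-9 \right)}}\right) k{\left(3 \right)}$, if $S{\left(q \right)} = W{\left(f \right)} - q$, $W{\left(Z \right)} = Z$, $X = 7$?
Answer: $-2738$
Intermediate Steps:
$S{\left(q \right)} = 1 - q$
$k{\left(s \right)} = 20$ ($k{\left(s \right)} = 4 \left(-2 + 7\right) = 4 \cdot 5 = 20$)
$\left(-137 + \frac{1}{S{\left(-9 \right)}}\right) k{\left(3 \right)} = \left(-137 + \frac{1}{1 - -9}\right) 20 = \left(-137 + \frac{1}{1 + 9}\right) 20 = \left(-137 + \frac{1}{10}\right) 20 = \left(- \frac{1369}{10}\right) 20 = -2738$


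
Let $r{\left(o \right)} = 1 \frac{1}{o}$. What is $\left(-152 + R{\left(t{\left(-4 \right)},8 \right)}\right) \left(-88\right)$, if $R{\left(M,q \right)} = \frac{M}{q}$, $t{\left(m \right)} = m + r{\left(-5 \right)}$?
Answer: $\frac{67111}{5} \approx 13422.0$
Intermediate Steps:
$r{\left(o \right)} = \frac{1}{o}$
$t{\left(m \right)} = - \frac{1}{5} + m$ ($t{\left(m \right)} = m + \frac{1}{-5} = m - \frac{1}{5} = - \frac{1}{5} + m$)
$\left(-152 + R{\left(t{\left(-4 \right)},8 \right)}\right) \left(-88\right) = \left(-152 + \frac{- \frac{1}{5} - 4}{8}\right) \left(-88\right) = \left(-152 - \frac{21}{40}\right) \left(-88\right) = \left(- \frac{6101}{40}\right) \left(-88\right) = \frac{67111}{5}$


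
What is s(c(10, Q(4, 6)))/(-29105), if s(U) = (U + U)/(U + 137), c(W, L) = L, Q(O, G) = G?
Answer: -12/4162015 ≈ -2.8832e-6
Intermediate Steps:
s(U) = 2*U/(137 + U) (s(U) = (2*U)/(137 + U) = 2*U/(137 + U))
s(c(10, Q(4, 6)))/(-29105) = (2*6/(137 + 6))/(-29105) = (2*6/143)*(-1/29105) = (2*6*(1/143))*(-1/29105) = (12/143)*(-1/29105) = -12/4162015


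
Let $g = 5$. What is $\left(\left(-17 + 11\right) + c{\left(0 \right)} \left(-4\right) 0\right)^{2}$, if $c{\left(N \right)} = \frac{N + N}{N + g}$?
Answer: $36$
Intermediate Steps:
$c{\left(N \right)} = \frac{2 N}{5 + N}$ ($c{\left(N \right)} = \frac{N + N}{N + 5} = \frac{2 N}{5 + N}$)
$\left(\left(-17 + 11\right) + c{\left(0 \right)} \left(-4\right) 0\right)^{2} = \left(\left(-17 + 11\right) + 2 \cdot 0 \frac{1}{5 + 0} \left(-4\right) 0\right)^{2} = \left(-6 + 2 \cdot 0 \cdot \frac{1}{5} \left(-4\right) 0\right)^{2} = \left(-6 + 0 \left(-4\right) 0\right)^{2} = \left(-6 + 0 \cdot 0\right)^{2} = \left(-6 + 0\right)^{2} = \left(-6\right)^{2} = 36$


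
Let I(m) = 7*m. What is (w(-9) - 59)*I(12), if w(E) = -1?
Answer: -5040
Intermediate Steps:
(w(-9) - 59)*I(12) = (-1 - 59)*(7*12) = -60*84 = -5040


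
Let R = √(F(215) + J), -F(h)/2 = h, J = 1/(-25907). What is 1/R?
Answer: -I*√3563015617/1237779 ≈ -0.048224*I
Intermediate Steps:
J = -1/25907 ≈ -3.8600e-5
F(h) = -2*h
R = 9*I*√3563015617/25907 (R = √(-2*215 - 1/25907) = √(-430 - 1/25907) = √(-11140011/25907) = 9*I*√3563015617/25907 ≈ 20.736*I)
1/R = 1/(9*I*√3563015617/25907) = -I*√3563015617/1237779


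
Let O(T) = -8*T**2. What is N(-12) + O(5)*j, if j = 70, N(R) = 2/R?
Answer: -84001/6 ≈ -14000.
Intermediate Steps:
N(-12) + O(5)*j = 2/(-12) - 8*5**2*70 = 2*(-1/12) - 8*25*70 = -1/6 - 200*70 = -1/6 - 14000 = -84001/6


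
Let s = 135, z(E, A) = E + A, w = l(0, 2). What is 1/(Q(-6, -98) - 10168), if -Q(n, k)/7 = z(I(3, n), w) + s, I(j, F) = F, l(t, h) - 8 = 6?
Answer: -1/11169 ≈ -8.9534e-5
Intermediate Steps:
l(t, h) = 14 (l(t, h) = 8 + 6 = 14)
w = 14
z(E, A) = A + E
Q(n, k) = -1043 - 7*n (Q(n, k) = -7*((14 + n) + 135) = -7*(149 + n) = -1043 - 7*n)
1/(Q(-6, -98) - 10168) = 1/((-1043 - 7*(-6)) - 10168) = 1/((-1043 + 42) - 10168) = 1/(-1001 - 10168) = 1/(-11169) = -1/11169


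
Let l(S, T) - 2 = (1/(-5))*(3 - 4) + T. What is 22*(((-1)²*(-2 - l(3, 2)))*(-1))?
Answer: 682/5 ≈ 136.40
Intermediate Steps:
l(S, T) = 11/5 + T (l(S, T) = 2 + ((1/(-5))*(3 - 4) + T) = 2 + ((1*(-⅕))*(-1) + T) = 2 + (-⅕*(-1) + T) = 2 + (⅕ + T) = 11/5 + T)
22*(((-1)²*(-2 - l(3, 2)))*(-1)) = 22*(((-1)²*(-2 - (11/5 + 2)))*(-1)) = 22*((1*(-2 - 1*21/5))*(-1)) = 22*((1*(-2 - 21/5))*(-1)) = 22*((1*(-31/5))*(-1)) = 22*(-31/5*(-1)) = 22*(31/5) = 682/5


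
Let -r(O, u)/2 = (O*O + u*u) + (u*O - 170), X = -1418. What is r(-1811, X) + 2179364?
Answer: -13537182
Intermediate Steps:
r(O, u) = 340 - 2*O² - 2*u² - 2*O*u (r(O, u) = -2*((O*O + u*u) + (u*O - 170)) = -2*((O² + u²) + (O*u - 170)) = -2*((O² + u²) + (-170 + O*u)) = -2*(-170 + O² + u² + O*u) = 340 - 2*O² - 2*u² - 2*O*u)
r(-1811, X) + 2179364 = (340 - 2*(-1811)² - 2*(-1418)² - 2*(-1811)*(-1418)) + 2179364 = (340 - 2*3279721 - 2*2010724 - 5135996) + 2179364 = (340 - 6559442 - 4021448 - 5135996) + 2179364 = -15716546 + 2179364 = -13537182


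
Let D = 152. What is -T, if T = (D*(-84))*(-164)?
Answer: -2093952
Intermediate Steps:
T = 2093952 (T = (152*(-84))*(-164) = -12768*(-164) = 2093952)
-T = -1*2093952 = -2093952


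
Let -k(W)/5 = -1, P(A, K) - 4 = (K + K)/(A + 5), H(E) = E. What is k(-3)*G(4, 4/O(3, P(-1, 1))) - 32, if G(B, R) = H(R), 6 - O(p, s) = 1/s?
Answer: -371/13 ≈ -28.538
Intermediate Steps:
P(A, K) = 4 + 2*K/(5 + A) (P(A, K) = 4 + (K + K)/(A + 5) = 4 + (2*K)/(5 + A) = 4 + 2*K/(5 + A))
O(p, s) = 6 - 1/s
G(B, R) = R
k(W) = 5 (k(W) = -5*(-1) = 5)
k(-3)*G(4, 4/O(3, P(-1, 1))) - 32 = 5*(4/(6 - 1/(2*(10 + 1 + 2*(-1))/(5 - 1)))) - 32 = 5*(4/(6 - 1/(2*(10 + 1 - 2)/4))) - 32 = 5*(4/(6 - 1/(2*(¼)*9))) - 32 = 5*(4/(6 - 1/9/2)) - 32 = 5*(4/(6 - 1*2/9)) - 32 = 5*(4/(6 - 2/9)) - 32 = 5*(4/(52/9)) - 32 = 5*(4*(9/52)) - 32 = 5*(9/13) - 32 = 45/13 - 32 = -371/13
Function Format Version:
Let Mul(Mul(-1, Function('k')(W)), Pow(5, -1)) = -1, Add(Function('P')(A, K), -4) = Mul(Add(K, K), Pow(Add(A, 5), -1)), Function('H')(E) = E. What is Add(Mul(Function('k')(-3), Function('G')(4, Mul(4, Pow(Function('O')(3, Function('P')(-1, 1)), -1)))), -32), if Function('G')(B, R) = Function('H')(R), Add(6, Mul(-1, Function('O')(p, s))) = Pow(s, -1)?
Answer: Rational(-371, 13) ≈ -28.538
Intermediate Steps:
Function('P')(A, K) = Add(4, Mul(2, K, Pow(Add(5, A), -1))) (Function('P')(A, K) = Add(4, Mul(Add(K, K), Pow(Add(A, 5), -1))) = Add(4, Mul(Mul(2, K), Pow(Add(5, A), -1))) = Add(4, Mul(2, K, Pow(Add(5, A), -1))))
Function('O')(p, s) = Add(6, Mul(-1, Pow(s, -1)))
Function('G')(B, R) = R
Function('k')(W) = 5 (Function('k')(W) = Mul(-5, -1) = 5)
Add(Mul(Function('k')(-3), Function('G')(4, Mul(4, Pow(Function('O')(3, Function('P')(-1, 1)), -1)))), -32) = Add(Mul(5, Mul(4, Pow(Add(6, Mul(-1, Pow(Mul(2, Pow(Add(5, -1), -1), Add(10, 1, Mul(2, -1))), -1))), -1))), -32) = Add(Mul(5, Mul(4, Pow(Add(6, Mul(-1, Pow(Mul(2, Pow(4, -1), Add(10, 1, -2)), -1))), -1))), -32) = Add(Mul(5, Mul(4, Pow(Add(6, Mul(-1, Pow(Mul(2, Rational(1, 4), 9), -1))), -1))), -32) = Add(Mul(5, Mul(4, Pow(Add(6, Mul(-1, Pow(Rational(9, 2), -1))), -1))), -32) = Add(Mul(5, Mul(4, Pow(Add(6, Mul(-1, Rational(2, 9))), -1))), -32) = Add(Mul(5, Mul(4, Pow(Add(6, Rational(-2, 9)), -1))), -32) = Add(Mul(5, Mul(4, Pow(Rational(52, 9), -1))), -32) = Add(Mul(5, Mul(4, Rational(9, 52))), -32) = Add(Mul(5, Rational(9, 13)), -32) = Add(Rational(45, 13), -32) = Rational(-371, 13)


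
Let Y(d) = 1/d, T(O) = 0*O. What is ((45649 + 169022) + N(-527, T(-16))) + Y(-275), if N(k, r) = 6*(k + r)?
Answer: 58164974/275 ≈ 2.1151e+5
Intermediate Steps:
T(O) = 0
N(k, r) = 6*k + 6*r
((45649 + 169022) + N(-527, T(-16))) + Y(-275) = ((45649 + 169022) + (6*(-527) + 6*0)) + 1/(-275) = (214671 + (-3162 + 0)) - 1/275 = (214671 - 3162) - 1/275 = 211509 - 1/275 = 58164974/275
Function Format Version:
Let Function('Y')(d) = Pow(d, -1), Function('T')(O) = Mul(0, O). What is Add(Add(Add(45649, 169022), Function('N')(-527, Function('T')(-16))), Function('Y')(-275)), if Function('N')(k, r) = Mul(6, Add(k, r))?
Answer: Rational(58164974, 275) ≈ 2.1151e+5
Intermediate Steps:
Function('T')(O) = 0
Function('N')(k, r) = Add(Mul(6, k), Mul(6, r))
Add(Add(Add(45649, 169022), Function('N')(-527, Function('T')(-16))), Function('Y')(-275)) = Add(Add(Add(45649, 169022), Add(Mul(6, -527), Mul(6, 0))), Pow(-275, -1)) = Add(Add(214671, Add(-3162, 0)), Rational(-1, 275)) = Add(Add(214671, -3162), Rational(-1, 275)) = Add(211509, Rational(-1, 275)) = Rational(58164974, 275)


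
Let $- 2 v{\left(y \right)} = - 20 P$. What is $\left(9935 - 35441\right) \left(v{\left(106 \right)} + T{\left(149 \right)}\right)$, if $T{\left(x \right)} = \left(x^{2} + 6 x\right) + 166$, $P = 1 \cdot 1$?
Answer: $-593550126$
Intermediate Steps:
$P = 1$
$v{\left(y \right)} = 10$ ($v{\left(y \right)} = - \frac{\left(-20\right) 1}{2} = \left(- \frac{1}{2}\right) \left(-20\right) = 10$)
$T{\left(x \right)} = 166 + x^{2} + 6 x$
$\left(9935 - 35441\right) \left(v{\left(106 \right)} + T{\left(149 \right)}\right) = \left(9935 - 35441\right) \left(10 + \left(166 + 149^{2} + 6 \cdot 149\right)\right) = - 25506 \left(10 + \left(166 + 22201 + 894\right)\right) = - 25506 \left(10 + 23261\right) = \left(-25506\right) 23271 = -593550126$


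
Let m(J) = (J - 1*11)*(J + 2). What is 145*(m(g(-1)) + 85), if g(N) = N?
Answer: 10585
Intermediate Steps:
m(J) = (-11 + J)*(2 + J) (m(J) = (J - 11)*(2 + J) = (-11 + J)*(2 + J))
145*(m(g(-1)) + 85) = 145*((-22 + (-1)² - 9*(-1)) + 85) = 145*((-22 + 1 + 9) + 85) = 145*(-12 + 85) = 145*73 = 10585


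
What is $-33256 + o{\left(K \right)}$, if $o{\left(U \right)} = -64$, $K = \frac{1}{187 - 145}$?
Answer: $-33320$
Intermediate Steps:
$K = \frac{1}{42} \approx 0.02381$
$-33256 + o{\left(K \right)} = -33256 - 64 = -33320$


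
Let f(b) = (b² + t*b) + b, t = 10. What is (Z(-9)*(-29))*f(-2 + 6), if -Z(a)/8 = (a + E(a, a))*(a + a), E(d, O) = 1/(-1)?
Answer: 2505600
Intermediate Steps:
E(d, O) = -1
f(b) = b² + 11*b (f(b) = (b² + 10*b) + b = b² + 11*b)
Z(a) = -16*a*(-1 + a) (Z(a) = -8*(a - 1)*(a + a) = -8*(-1 + a)*2*a = -16*a*(-1 + a))
(Z(-9)*(-29))*f(-2 + 6) = ((16*(-9)*(1 - 1*(-9)))*(-29))*((-2 + 6)*(11 + (-2 + 6))) = ((16*(-9)*(1 + 9))*(-29))*(4*(11 + 4)) = ((16*(-9)*10)*(-29))*(4*15) = -1440*(-29)*60 = 41760*60 = 2505600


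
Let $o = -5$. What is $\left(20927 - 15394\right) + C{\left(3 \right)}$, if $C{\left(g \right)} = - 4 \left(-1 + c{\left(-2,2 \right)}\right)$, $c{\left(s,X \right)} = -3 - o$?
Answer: $5529$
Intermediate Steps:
$c{\left(s,X \right)} = 2$ ($c{\left(s,X \right)} = -3 - -5 = -3 + 5 = 2$)
$C{\left(g \right)} = -4$ ($C{\left(g \right)} = - 4 \left(-1 + 2\right) = \left(-4\right) 1 = -4$)
$\left(20927 - 15394\right) + C{\left(3 \right)} = \left(20927 - 15394\right) - 4 = 5533 - 4 = 5529$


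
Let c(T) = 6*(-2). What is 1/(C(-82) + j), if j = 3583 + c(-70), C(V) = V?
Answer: 1/3489 ≈ 0.00028661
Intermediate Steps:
c(T) = -12
j = 3571 (j = 3583 - 12 = 3571)
1/(C(-82) + j) = 1/(-82 + 3571) = 1/3489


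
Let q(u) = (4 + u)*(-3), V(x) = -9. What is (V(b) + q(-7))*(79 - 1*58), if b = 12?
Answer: 0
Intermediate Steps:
q(u) = -12 - 3*u
(V(b) + q(-7))*(79 - 1*58) = (-9 + (-12 - 3*(-7)))*(79 - 1*58) = (-9 + (-12 + 21))*(79 - 58) = (-9 + 9)*21 = 0*21 = 0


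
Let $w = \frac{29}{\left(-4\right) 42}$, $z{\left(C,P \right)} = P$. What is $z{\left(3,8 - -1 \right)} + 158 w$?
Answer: $- \frac{1535}{84} \approx -18.274$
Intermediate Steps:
$w = - \frac{29}{168}$ ($w = \frac{29}{-168} = 29 \left(- \frac{1}{168}\right) = - \frac{29}{168} \approx -0.17262$)
$z{\left(3,8 - -1 \right)} + 158 w = \left(8 - -1\right) + 158 \left(- \frac{29}{168}\right) = \left(8 + 1\right) - \frac{2291}{84} = 9 - \frac{2291}{84} = - \frac{1535}{84}$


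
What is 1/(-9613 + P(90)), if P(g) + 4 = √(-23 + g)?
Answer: -9617/92486622 - √67/92486622 ≈ -0.00010407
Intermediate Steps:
P(g) = -4 + √(-23 + g)
1/(-9613 + P(90)) = 1/(-9613 + (-4 + √(-23 + 90))) = 1/(-9613 + (-4 + √67)) = 1/(-9617 + √67)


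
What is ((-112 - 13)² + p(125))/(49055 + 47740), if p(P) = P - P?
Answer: 3125/19359 ≈ 0.16142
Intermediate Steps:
p(P) = 0
((-112 - 13)² + p(125))/(49055 + 47740) = ((-112 - 13)² + 0)/(49055 + 47740) = ((-125)² + 0)/96795 = (15625 + 0)*(1/96795) = 15625*(1/96795) = 3125/19359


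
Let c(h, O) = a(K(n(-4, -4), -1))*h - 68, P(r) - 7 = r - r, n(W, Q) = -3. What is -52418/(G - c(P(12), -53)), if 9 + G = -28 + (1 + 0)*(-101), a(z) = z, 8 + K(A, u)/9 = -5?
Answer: -52418/749 ≈ -69.984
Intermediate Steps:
K(A, u) = -117 (K(A, u) = -72 + 9*(-5) = -72 - 45 = -117)
P(r) = 7 (P(r) = 7 + (r - r) = 7 + 0 = 7)
c(h, O) = -68 - 117*h (c(h, O) = -117*h - 68 = -68 - 117*h)
G = -138 (G = -9 + (-28 + (1 + 0)*(-101)) = -9 + (-28 + 1*(-101)) = -9 + (-28 - 101) = -9 - 129 = -138)
-52418/(G - c(P(12), -53)) = -52418/(-138 - (-68 - 117*7)) = -52418/(-138 - (-68 - 819)) = -52418/(-138 - 1*(-887)) = -52418/(-138 + 887) = -52418/749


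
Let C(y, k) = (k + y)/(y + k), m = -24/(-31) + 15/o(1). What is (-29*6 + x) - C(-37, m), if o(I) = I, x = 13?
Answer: -162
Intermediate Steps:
m = 489/31 (m = -24/(-31) + 15/1 = -24*(-1/31) + 15*1 = 24/31 + 15 = 489/31 ≈ 15.774)
C(y, k) = 1 (C(y, k) = (k + y)/(k + y) = 1)
(-29*6 + x) - C(-37, m) = (-29*6 + 13) - 1*1 = (-174 + 13) - 1 = -161 - 1 = -162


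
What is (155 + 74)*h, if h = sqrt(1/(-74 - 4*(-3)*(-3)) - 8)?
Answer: 229*I*sqrt(96910)/110 ≈ 648.08*I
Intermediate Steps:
h = I*sqrt(96910)/110 (h = sqrt(1/(-74 + 12*(-3)) - 8) = sqrt(1/(-74 - 36) - 8) = sqrt(1/(-110) - 8) = sqrt(-1/110 - 8) = sqrt(-881/110) = I*sqrt(96910)/110 ≈ 2.83*I)
(155 + 74)*h = (155 + 74)*(I*sqrt(96910)/110) = 229*(I*sqrt(96910)/110) = 229*I*sqrt(96910)/110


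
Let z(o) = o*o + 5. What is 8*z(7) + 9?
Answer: 441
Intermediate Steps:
z(o) = 5 + o**2 (z(o) = o**2 + 5 = 5 + o**2)
8*z(7) + 9 = 8*(5 + 7**2) + 9 = 8*(5 + 49) + 9 = 8*54 + 9 = 432 + 9 = 441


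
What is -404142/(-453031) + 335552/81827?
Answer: 185085185546/37070167637 ≈ 4.9928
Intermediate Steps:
-404142/(-453031) + 335552/81827 = -404142*(-1/453031) + 335552*(1/81827) = 404142/453031 + 335552/81827 = 185085185546/37070167637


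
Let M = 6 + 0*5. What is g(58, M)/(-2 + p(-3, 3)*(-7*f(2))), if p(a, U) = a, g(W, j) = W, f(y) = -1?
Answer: -58/23 ≈ -2.5217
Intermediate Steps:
M = 6 (M = 6 + 0 = 6)
g(58, M)/(-2 + p(-3, 3)*(-7*f(2))) = 58/(-2 - (-21)*(-1)) = 58/(-2 - 3*7) = 58/(-2 - 21) = 58/(-23) = 58*(-1/23) = -58/23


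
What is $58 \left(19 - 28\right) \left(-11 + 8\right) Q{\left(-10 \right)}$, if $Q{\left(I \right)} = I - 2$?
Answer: $-18792$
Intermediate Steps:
$Q{\left(I \right)} = -2 + I$ ($Q{\left(I \right)} = I - 2 = -2 + I$)
$58 \left(19 - 28\right) \left(-11 + 8\right) Q{\left(-10 \right)} = 58 \left(19 - 28\right) \left(-11 + 8\right) \left(-2 - 10\right) = 58 \left(\left(-9\right) \left(-3\right)\right) \left(-12\right) = 58 \cdot 27 \left(-12\right) = 1566 \left(-12\right) = -18792$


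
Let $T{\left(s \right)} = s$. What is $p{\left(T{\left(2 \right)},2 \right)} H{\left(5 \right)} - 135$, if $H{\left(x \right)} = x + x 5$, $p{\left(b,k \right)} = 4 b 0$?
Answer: $-135$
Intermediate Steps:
$p{\left(b,k \right)} = 0$
$H{\left(x \right)} = 6 x$ ($H{\left(x \right)} = x + 5 x = 6 x$)
$p{\left(T{\left(2 \right)},2 \right)} H{\left(5 \right)} - 135 = 0 \cdot 6 \cdot 5 - 135 = 0 \cdot 30 - 135 = 0 - 135 = -135$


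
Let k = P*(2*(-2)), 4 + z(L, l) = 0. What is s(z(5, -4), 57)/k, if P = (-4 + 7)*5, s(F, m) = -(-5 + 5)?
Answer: 0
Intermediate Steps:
z(L, l) = -4 (z(L, l) = -4 + 0 = -4)
s(F, m) = 0 (s(F, m) = -1*0 = 0)
P = 15 (P = 3*5 = 15)
k = -60 (k = 15*(2*(-2)) = 15*(-4) = -60)
s(z(5, -4), 57)/k = 0/(-60) = 0*(-1/60) = 0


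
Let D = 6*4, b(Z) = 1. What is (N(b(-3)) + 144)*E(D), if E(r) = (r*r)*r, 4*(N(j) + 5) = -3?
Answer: 1911168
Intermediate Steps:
D = 24
N(j) = -23/4 (N(j) = -5 + (1/4)*(-3) = -5 - 3/4 = -23/4)
E(r) = r**3 (E(r) = r**2*r = r**3)
(N(b(-3)) + 144)*E(D) = (-23/4 + 144)*24**3 = (553/4)*13824 = 1911168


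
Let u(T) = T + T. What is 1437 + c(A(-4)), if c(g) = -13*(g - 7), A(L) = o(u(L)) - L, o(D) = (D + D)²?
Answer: -1852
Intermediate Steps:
u(T) = 2*T
o(D) = 4*D² (o(D) = (2*D)² = 4*D²)
A(L) = -L + 16*L² (A(L) = 4*(2*L)² - L = 4*(4*L²) - L = 16*L² - L = -L + 16*L²)
c(g) = 91 - 13*g (c(g) = -13*(-7 + g) = 91 - 13*g)
1437 + c(A(-4)) = 1437 + (91 - (-52)*(-1 + 16*(-4))) = 1437 + (91 - (-52)*(-1 - 64)) = 1437 + (91 - (-52)*(-65)) = 1437 + (91 - 13*260) = 1437 + (91 - 3380) = 1437 - 3289 = -1852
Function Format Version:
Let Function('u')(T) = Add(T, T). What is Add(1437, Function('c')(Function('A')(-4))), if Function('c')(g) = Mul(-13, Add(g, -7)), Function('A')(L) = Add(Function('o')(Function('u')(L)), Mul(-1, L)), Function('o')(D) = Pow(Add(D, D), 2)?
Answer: -1852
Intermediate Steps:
Function('u')(T) = Mul(2, T)
Function('o')(D) = Mul(4, Pow(D, 2)) (Function('o')(D) = Pow(Mul(2, D), 2) = Mul(4, Pow(D, 2)))
Function('A')(L) = Add(Mul(-1, L), Mul(16, Pow(L, 2))) (Function('A')(L) = Add(Mul(4, Pow(Mul(2, L), 2)), Mul(-1, L)) = Add(Mul(4, Mul(4, Pow(L, 2))), Mul(-1, L)) = Add(Mul(16, Pow(L, 2)), Mul(-1, L)) = Add(Mul(-1, L), Mul(16, Pow(L, 2))))
Function('c')(g) = Add(91, Mul(-13, g)) (Function('c')(g) = Mul(-13, Add(-7, g)) = Add(91, Mul(-13, g)))
Add(1437, Function('c')(Function('A')(-4))) = Add(1437, Add(91, Mul(-13, Mul(-4, Add(-1, Mul(16, -4)))))) = Add(1437, Add(91, Mul(-13, Mul(-4, Add(-1, -64))))) = Add(1437, Add(91, Mul(-13, Mul(-4, -65)))) = Add(1437, Add(91, Mul(-13, 260))) = Add(1437, Add(91, -3380)) = Add(1437, -3289) = -1852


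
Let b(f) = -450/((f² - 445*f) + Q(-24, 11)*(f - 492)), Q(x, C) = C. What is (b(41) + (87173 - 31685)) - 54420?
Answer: 306522/287 ≈ 1068.0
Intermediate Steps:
b(f) = -450/(-5412 + f² - 434*f) (b(f) = -450/((f² - 445*f) + 11*(f - 492)) = -450/((f² - 445*f) + 11*(-492 + f)) = -450/((f² - 445*f) + (-5412 + 11*f)) = -450/(-5412 + f² - 434*f))
(b(41) + (87173 - 31685)) - 54420 = (450/(5412 - 1*41² + 434*41) + (87173 - 31685)) - 54420 = (450/(5412 - 1*1681 + 17794) + 55488) - 54420 = (450/(5412 - 1681 + 17794) + 55488) - 54420 = (450/21525 + 55488) - 54420 = (450*(1/21525) + 55488) - 54420 = (6/287 + 55488) - 54420 = 15925062/287 - 54420 = 306522/287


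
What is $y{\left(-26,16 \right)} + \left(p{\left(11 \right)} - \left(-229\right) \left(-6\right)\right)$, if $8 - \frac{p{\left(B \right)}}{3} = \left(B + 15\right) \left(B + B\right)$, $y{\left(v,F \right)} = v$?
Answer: $-3092$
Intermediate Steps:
$p{\left(B \right)} = 24 - 6 B \left(15 + B\right)$ ($p{\left(B \right)} = 24 - 3 \left(B + 15\right) \left(B + B\right) = 24 - 3 \left(15 + B\right) 2 B = 24 - 3 \cdot 2 B \left(15 + B\right) = 24 - 6 B \left(15 + B\right)$)
$y{\left(-26,16 \right)} + \left(p{\left(11 \right)} - \left(-229\right) \left(-6\right)\right) = -26 - \left(1692 + 1374\right) = -26 - 3066 = -3092$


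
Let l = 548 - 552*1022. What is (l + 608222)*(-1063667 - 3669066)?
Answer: -211202942858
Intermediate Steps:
l = -563596 (l = 548 - 564144 = -563596)
(l + 608222)*(-1063667 - 3669066) = (-563596 + 608222)*(-1063667 - 3669066) = 44626*(-4732733) = -211202942858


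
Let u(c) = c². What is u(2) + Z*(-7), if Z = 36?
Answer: -248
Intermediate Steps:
u(2) + Z*(-7) = 2² + 36*(-7) = 4 - 252 = -248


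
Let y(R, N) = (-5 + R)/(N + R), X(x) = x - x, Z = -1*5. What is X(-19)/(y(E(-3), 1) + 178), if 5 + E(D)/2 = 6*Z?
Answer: 0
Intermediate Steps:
Z = -5
X(x) = 0
E(D) = -70 (E(D) = -10 + 2*(6*(-5)) = -10 + 2*(-30) = -10 - 60 = -70)
y(R, N) = (-5 + R)/(N + R)
X(-19)/(y(E(-3), 1) + 178) = 0/((-5 - 70)/(1 - 70) + 178) = 0/(-75/(-69) + 178) = 0/(-1/69*(-75) + 178) = 0/(25/23 + 178) = 0/(4119/23) = 0*(23/4119) = 0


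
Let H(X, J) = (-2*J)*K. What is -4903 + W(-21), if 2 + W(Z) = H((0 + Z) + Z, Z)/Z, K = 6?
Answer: -4917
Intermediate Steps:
H(X, J) = -12*J (H(X, J) = -2*J*6 = -12*J)
W(Z) = -14 (W(Z) = -2 + (-12*Z)/Z = -2 - 12 = -14)
-4903 + W(-21) = -4903 - 14 = -4917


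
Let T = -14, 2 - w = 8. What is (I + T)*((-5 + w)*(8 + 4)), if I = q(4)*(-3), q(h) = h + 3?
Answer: 4620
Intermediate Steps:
w = -6 (w = 2 - 1*8 = 2 - 8 = -6)
q(h) = 3 + h
I = -21 (I = (3 + 4)*(-3) = 7*(-3) = -21)
(I + T)*((-5 + w)*(8 + 4)) = (-21 - 14)*((-5 - 6)*(8 + 4)) = -(-385)*12 = -35*(-132) = 4620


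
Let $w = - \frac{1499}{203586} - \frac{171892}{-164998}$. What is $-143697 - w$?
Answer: $- \frac{2413500658003913}{16795641414} \approx -1.437 \cdot 10^{5}$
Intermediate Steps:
$w = \frac{17373736355}{16795641414}$ ($w = \left(-1499\right) \frac{1}{203586} - - \frac{85946}{82499} = - \frac{1499}{203586} + \frac{85946}{82499} = \frac{17373736355}{16795641414} \approx 1.0344$)
$-143697 - w = -143697 - \frac{17373736355}{16795641414} = - \frac{2413500658003913}{16795641414}$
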